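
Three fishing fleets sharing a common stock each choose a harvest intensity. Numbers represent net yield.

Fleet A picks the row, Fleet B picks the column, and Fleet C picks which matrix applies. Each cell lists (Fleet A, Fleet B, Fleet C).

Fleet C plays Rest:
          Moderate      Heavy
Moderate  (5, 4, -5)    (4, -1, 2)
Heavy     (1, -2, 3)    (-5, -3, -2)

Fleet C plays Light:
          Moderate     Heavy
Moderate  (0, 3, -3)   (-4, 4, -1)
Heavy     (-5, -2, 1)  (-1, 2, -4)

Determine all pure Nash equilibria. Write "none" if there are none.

none

Mark each player's best response to every combination of opponents' strategies; a profile where every player is best-responding is a pure Nash equilibrium.
Fleet A against (Moderate, Rest): payoffs 5, 1 → best response Moderate.
Fleet A against (Moderate, Light): payoffs 0, -5 → best response Moderate.
Fleet A against (Heavy, Rest): payoffs 4, -5 → best response Moderate.
Fleet A against (Heavy, Light): payoffs -4, -1 → best response Heavy.
Fleet B against (Moderate, Rest): payoffs 4, -1 → best response Moderate.
Fleet B against (Moderate, Light): payoffs 3, 4 → best response Heavy.
Fleet B against (Heavy, Rest): payoffs -2, -3 → best response Moderate.
Fleet B against (Heavy, Light): payoffs -2, 2 → best response Heavy.
Fleet C against (Moderate, Moderate): payoffs -5, -3 → best response Light.
Fleet C against (Moderate, Heavy): payoffs 2, -1 → best response Rest.
Fleet C against (Heavy, Moderate): payoffs 3, 1 → best response Rest.
Fleet C against (Heavy, Heavy): payoffs -2, -4 → best response Rest.
No profile is a mutual best response for all players.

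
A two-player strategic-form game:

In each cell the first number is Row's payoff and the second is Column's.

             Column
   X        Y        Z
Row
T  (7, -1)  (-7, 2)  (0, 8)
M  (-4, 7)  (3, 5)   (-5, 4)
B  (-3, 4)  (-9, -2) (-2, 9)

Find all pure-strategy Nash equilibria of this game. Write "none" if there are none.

For each strategy profile, look for a profitable unilateral deviation.
(T, X): Column can switch to Y (-1 → 2). Not NE.
(T, Y): Row can switch to M (-7 → 3). Not NE.
(T, Z): Row gets 0, best alternative -2; Column gets 8, best alternative 2. No profitable deviation — NE.
(M, X): Row can switch to T (-4 → 7). Not NE.
(M, Y): Column can switch to X (5 → 7). Not NE.
(M, Z): Row can switch to T (-5 → 0). Not NE.
(B, X): Row can switch to T (-3 → 7). Not NE.
(B, Y): Row can switch to T (-9 → -7). Not NE.
(B, Z): Row can switch to T (-2 → 0). Not NE.

Pure NE: (T, Z)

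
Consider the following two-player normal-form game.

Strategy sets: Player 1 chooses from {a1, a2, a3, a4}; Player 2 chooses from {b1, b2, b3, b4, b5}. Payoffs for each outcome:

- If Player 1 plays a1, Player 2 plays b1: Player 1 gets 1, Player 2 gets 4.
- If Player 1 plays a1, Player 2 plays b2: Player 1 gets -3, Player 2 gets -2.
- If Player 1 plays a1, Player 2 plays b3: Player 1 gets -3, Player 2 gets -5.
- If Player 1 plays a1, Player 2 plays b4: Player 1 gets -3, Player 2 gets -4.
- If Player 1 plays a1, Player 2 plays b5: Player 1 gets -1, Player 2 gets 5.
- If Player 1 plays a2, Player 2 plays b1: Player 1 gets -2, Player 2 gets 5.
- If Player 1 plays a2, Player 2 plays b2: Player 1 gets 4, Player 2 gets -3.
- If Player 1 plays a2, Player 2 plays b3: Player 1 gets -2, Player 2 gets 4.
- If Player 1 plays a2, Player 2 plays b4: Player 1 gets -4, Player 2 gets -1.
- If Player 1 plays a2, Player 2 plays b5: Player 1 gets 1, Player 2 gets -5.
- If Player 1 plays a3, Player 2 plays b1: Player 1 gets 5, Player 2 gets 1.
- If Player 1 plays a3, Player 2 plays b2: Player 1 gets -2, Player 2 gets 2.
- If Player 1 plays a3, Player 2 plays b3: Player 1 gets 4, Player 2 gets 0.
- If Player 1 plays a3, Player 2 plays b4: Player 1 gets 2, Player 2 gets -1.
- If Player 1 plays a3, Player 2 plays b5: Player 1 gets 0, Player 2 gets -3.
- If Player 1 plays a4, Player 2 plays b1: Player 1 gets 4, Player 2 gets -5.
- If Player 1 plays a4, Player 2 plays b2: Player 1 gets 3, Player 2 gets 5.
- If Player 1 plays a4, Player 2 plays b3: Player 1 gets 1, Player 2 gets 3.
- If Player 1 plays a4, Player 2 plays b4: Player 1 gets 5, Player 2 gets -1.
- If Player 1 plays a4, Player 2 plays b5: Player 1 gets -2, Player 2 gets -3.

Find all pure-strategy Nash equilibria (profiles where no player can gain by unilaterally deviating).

Mark each player's best response to every combination of opponents' strategies; a profile where every player is best-responding is a pure Nash equilibrium.
Player 1 against b1: payoffs 1, -2, 5, 4 → best response a3.
Player 1 against b2: payoffs -3, 4, -2, 3 → best response a2.
Player 1 against b3: payoffs -3, -2, 4, 1 → best response a3.
Player 1 against b4: payoffs -3, -4, 2, 5 → best response a4.
Player 1 against b5: payoffs -1, 1, 0, -2 → best response a2.
Player 2 against a1: payoffs 4, -2, -5, -4, 5 → best response b5.
Player 2 against a2: payoffs 5, -3, 4, -1, -5 → best response b1.
Player 2 against a3: payoffs 1, 2, 0, -1, -3 → best response b2.
Player 2 against a4: payoffs -5, 5, 3, -1, -3 → best response b2.
No profile is a mutual best response for all players.

There is no pure-strategy Nash equilibrium.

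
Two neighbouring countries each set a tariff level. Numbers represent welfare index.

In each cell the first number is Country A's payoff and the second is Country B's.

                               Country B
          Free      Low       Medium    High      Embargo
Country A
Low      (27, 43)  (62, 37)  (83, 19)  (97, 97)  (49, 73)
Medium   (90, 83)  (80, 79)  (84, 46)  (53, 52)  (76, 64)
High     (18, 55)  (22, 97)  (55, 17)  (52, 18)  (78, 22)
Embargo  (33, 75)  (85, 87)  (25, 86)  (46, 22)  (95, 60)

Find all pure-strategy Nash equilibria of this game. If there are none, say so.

Check each profile: it is a Nash equilibrium iff no player can strictly gain by switching unilaterally.
(Low, Free): Country A can switch to Medium (27 → 90). Not NE.
(Low, Low): Country A can switch to Medium (62 → 80). Not NE.
(Low, Medium): Country A can switch to Medium (83 → 84). Not NE.
(Low, High): Country A gets 97, best alternative 53; Country B gets 97, best alternative 73. No profitable deviation — NE.
(Low, Embargo): Country A can switch to Medium (49 → 76). Not NE.
(Medium, Free): Country A gets 90, best alternative 33; Country B gets 83, best alternative 79. No profitable deviation — NE.
(Medium, Low): Country A can switch to Embargo (80 → 85). Not NE.
(Medium, Medium): Country B can switch to Free (46 → 83). Not NE.
(Medium, High): Country A can switch to Low (53 → 97). Not NE.
(Medium, Embargo): Country A can switch to High (76 → 78). Not NE.
(High, Free): Country A can switch to Low (18 → 27). Not NE.
(High, Low): Country A can switch to Low (22 → 62). Not NE.
(Embargo, Low): Country A gets 85, best alternative 80; Country B gets 87, best alternative 86. No profitable deviation — NE.
(The remaining 7 profiles each have a profitable deviation by the same check.)

Pure-strategy Nash equilibria: (Low, High) and (Medium, Free) and (Embargo, Low)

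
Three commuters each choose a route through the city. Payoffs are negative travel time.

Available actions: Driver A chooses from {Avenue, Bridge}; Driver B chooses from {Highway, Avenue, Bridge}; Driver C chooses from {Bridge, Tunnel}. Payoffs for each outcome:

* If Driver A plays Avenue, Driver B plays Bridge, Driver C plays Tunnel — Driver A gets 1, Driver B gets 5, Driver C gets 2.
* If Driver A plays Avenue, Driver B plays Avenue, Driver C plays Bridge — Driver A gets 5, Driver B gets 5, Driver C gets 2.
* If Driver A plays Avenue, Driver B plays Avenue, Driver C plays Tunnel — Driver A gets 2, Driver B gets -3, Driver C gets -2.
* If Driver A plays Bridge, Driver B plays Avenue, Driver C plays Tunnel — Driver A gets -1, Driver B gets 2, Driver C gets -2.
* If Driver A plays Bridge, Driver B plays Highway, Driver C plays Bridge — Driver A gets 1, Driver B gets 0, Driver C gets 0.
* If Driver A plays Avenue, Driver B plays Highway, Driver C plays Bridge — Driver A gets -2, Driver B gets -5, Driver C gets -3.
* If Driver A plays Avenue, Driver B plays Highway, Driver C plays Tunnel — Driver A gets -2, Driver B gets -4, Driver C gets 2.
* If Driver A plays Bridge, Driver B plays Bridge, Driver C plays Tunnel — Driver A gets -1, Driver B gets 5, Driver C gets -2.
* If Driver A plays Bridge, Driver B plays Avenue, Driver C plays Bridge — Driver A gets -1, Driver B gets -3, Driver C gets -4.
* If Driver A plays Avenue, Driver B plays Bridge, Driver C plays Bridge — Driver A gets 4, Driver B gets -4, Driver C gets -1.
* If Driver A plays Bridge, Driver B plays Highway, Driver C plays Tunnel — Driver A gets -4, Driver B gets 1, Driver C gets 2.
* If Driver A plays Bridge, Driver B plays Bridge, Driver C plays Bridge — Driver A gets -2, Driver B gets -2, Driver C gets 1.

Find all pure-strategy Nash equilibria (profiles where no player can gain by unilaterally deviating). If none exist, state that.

(Avenue, Highway, Bridge): Driver A can switch to Bridge (-2 → 1). Not NE.
(Avenue, Highway, Tunnel): Driver B can switch to Avenue (-4 → -3). Not NE.
(Avenue, Avenue, Bridge): Driver A gets 5, best alternative -1; Driver B gets 5, best alternative -4; Driver C gets 2, best alternative -2. No profitable deviation — NE.
(Avenue, Avenue, Tunnel): Driver B can switch to Bridge (-3 → 5). Not NE.
(Avenue, Bridge, Bridge): Driver B can switch to Avenue (-4 → 5). Not NE.
(Avenue, Bridge, Tunnel): Driver A gets 1, best alternative -1; Driver B gets 5, best alternative -3; Driver C gets 2, best alternative -1. No profitable deviation — NE.
(Bridge, Highway, Bridge): Driver C can switch to Tunnel (0 → 2). Not NE.
(Bridge, Highway, Tunnel): Driver A can switch to Avenue (-4 → -2). Not NE.
(The remaining 4 profiles each have a profitable deviation by the same check.)

The pure Nash equilibria are (Avenue, Avenue, Bridge); (Avenue, Bridge, Tunnel).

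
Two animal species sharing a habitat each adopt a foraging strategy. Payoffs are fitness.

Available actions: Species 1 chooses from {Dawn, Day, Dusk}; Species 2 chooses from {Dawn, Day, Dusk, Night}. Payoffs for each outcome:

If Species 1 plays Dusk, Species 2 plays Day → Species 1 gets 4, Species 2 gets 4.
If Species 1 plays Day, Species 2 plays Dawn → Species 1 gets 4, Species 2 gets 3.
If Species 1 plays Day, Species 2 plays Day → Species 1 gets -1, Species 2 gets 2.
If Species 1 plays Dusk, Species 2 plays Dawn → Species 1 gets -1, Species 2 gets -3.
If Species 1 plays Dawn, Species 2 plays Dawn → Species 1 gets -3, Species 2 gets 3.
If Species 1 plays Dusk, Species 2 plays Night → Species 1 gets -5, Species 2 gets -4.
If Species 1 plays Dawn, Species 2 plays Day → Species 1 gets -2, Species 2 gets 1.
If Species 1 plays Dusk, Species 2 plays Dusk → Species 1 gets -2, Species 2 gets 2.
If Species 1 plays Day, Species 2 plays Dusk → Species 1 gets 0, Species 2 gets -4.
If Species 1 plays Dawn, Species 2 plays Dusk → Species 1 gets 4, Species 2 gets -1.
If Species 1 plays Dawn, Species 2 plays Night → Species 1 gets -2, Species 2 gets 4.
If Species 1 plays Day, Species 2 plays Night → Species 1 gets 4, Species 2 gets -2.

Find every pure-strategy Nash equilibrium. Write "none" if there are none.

The pure Nash equilibria are (Day, Dawn); (Dusk, Day).

Species 1 against Dawn: payoffs -3, 4, -1 → best response Day.
Species 1 against Day: payoffs -2, -1, 4 → best response Dusk.
Species 1 against Dusk: payoffs 4, 0, -2 → best response Dawn.
Species 1 against Night: payoffs -2, 4, -5 → best response Day.
Species 2 against Dawn: payoffs 3, 1, -1, 4 → best response Night.
Species 2 against Day: payoffs 3, 2, -4, -2 → best response Dawn.
Species 2 against Dusk: payoffs -3, 4, 2, -4 → best response Day.
Mutual best responses: (Day, Dawn); (Dusk, Day).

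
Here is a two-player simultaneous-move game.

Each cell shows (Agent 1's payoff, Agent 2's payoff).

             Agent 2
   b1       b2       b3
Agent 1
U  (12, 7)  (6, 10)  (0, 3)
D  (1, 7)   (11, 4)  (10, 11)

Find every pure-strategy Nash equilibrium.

Agent 1 against b1: payoffs 12, 1 → best response U.
Agent 1 against b2: payoffs 6, 11 → best response D.
Agent 1 against b3: payoffs 0, 10 → best response D.
Agent 2 against U: payoffs 7, 10, 3 → best response b2.
Agent 2 against D: payoffs 7, 4, 11 → best response b3.
Mutual best responses: (D, b3).

The unique pure-strategy Nash equilibrium is (D, b3).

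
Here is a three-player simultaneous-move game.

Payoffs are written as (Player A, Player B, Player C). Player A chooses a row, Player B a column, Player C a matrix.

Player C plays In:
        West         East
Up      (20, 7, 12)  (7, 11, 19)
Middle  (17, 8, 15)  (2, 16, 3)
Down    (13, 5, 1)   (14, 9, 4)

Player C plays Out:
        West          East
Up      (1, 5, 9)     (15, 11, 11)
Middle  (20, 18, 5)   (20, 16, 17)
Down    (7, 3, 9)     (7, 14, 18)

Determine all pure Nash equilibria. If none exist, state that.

No pure-strategy Nash equilibrium.

Player A against (West, In): payoffs 20, 17, 13 → best response Up.
Player A against (West, Out): payoffs 1, 20, 7 → best response Middle.
Player A against (East, In): payoffs 7, 2, 14 → best response Down.
Player A against (East, Out): payoffs 15, 20, 7 → best response Middle.
Player B against (Up, In): payoffs 7, 11 → best response East.
Player B against (Up, Out): payoffs 5, 11 → best response East.
Player B against (Middle, In): payoffs 8, 16 → best response East.
Player B against (Middle, Out): payoffs 18, 16 → best response West.
Player B against (Down, In): payoffs 5, 9 → best response East.
Player B against (Down, Out): payoffs 3, 14 → best response East.
Player C against (Up, West): payoffs 12, 9 → best response In.
Player C against (Up, East): payoffs 19, 11 → best response In.
Player C against (Middle, West): payoffs 15, 5 → best response In.
Player C against (Middle, East): payoffs 3, 17 → best response Out.
Player C against (Down, West): payoffs 1, 9 → best response Out.
Player C against (Down, East): payoffs 4, 18 → best response Out.
No profile is a mutual best response for all players.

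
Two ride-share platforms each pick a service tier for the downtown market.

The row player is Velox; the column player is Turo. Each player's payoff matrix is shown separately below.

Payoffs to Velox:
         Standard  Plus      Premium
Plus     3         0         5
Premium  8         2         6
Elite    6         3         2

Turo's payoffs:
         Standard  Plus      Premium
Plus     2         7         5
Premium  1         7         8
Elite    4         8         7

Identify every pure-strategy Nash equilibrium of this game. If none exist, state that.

The pure Nash equilibria are (Premium, Premium); (Elite, Plus).

For each strategy profile, look for a profitable unilateral deviation.
(Plus, Standard): Velox can switch to Premium (3 → 8). Not NE.
(Plus, Plus): Velox can switch to Premium (0 → 2). Not NE.
(Plus, Premium): Velox can switch to Premium (5 → 6). Not NE.
(Premium, Standard): Turo can switch to Plus (1 → 7). Not NE.
(Premium, Plus): Velox can switch to Elite (2 → 3). Not NE.
(Premium, Premium): Velox gets 6, best alternative 5; Turo gets 8, best alternative 7. No profitable deviation — NE.
(Elite, Standard): Velox can switch to Premium (6 → 8). Not NE.
(Elite, Plus): Velox gets 3, best alternative 2; Turo gets 8, best alternative 7. No profitable deviation — NE.
(Elite, Premium): Velox can switch to Plus (2 → 5). Not NE.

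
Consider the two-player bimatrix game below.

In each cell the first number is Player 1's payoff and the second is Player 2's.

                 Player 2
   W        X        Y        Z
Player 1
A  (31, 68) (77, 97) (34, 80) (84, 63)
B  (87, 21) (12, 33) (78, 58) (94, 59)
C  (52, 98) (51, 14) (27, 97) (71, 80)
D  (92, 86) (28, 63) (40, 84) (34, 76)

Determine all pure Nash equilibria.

Player 1 against W: payoffs 31, 87, 52, 92 → best response D.
Player 1 against X: payoffs 77, 12, 51, 28 → best response A.
Player 1 against Y: payoffs 34, 78, 27, 40 → best response B.
Player 1 against Z: payoffs 84, 94, 71, 34 → best response B.
Player 2 against A: payoffs 68, 97, 80, 63 → best response X.
Player 2 against B: payoffs 21, 33, 58, 59 → best response Z.
Player 2 against C: payoffs 98, 14, 97, 80 → best response W.
Player 2 against D: payoffs 86, 63, 84, 76 → best response W.
Mutual best responses: (A, X); (B, Z); (D, W).

The pure Nash equilibria are (A, X), (B, Z), (D, W).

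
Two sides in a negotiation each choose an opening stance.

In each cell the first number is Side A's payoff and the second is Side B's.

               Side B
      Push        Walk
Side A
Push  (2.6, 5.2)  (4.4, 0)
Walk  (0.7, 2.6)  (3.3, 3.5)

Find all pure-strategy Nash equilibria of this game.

The unique pure-strategy Nash equilibrium is (Push, Push).

(Push, Push): Side A gets 2.6, best alternative 0.7; Side B gets 5.2, best alternative 0. No profitable deviation — NE.
(Push, Walk): Side B can switch to Push (0 → 5.2). Not NE.
(Walk, Push): Side A can switch to Push (0.7 → 2.6). Not NE.
(Walk, Walk): Side A can switch to Push (3.3 → 4.4). Not NE.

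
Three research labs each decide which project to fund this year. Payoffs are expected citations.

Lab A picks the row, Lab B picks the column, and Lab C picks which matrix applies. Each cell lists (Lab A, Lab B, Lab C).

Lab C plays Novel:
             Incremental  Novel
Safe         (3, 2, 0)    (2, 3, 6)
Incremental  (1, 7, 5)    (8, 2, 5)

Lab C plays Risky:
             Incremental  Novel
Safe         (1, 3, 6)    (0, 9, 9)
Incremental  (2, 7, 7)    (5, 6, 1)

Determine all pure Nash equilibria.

(Safe, Incremental, Novel): Lab B can switch to Novel (2 → 3). Not NE.
(Safe, Incremental, Risky): Lab A can switch to Incremental (1 → 2). Not NE.
(Safe, Novel, Novel): Lab A can switch to Incremental (2 → 8). Not NE.
(Safe, Novel, Risky): Lab A can switch to Incremental (0 → 5). Not NE.
(Incremental, Incremental, Novel): Lab A can switch to Safe (1 → 3). Not NE.
(Incremental, Incremental, Risky): Lab A gets 2, best alternative 1; Lab B gets 7, best alternative 6; Lab C gets 7, best alternative 5. No profitable deviation — NE.
(Incremental, Novel, Novel): Lab B can switch to Incremental (2 → 7). Not NE.
(The remaining 1 profile has a profitable deviation by the same check.)

(Incremental, Incremental, Risky)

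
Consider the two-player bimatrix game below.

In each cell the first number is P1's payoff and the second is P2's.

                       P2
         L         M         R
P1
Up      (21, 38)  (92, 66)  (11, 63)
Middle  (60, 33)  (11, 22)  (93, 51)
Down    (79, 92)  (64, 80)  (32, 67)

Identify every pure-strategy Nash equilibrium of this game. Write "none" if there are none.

For each player, find the best response to each opponent profile; mutual best responses are the pure NE.
P1 against L: payoffs 21, 60, 79 → best response Down.
P1 against M: payoffs 92, 11, 64 → best response Up.
P1 against R: payoffs 11, 93, 32 → best response Middle.
P2 against Up: payoffs 38, 66, 63 → best response M.
P2 against Middle: payoffs 33, 22, 51 → best response R.
P2 against Down: payoffs 92, 80, 67 → best response L.
Mutual best responses: (Up, M); (Middle, R); (Down, L).

Pure-strategy Nash equilibria: (Up, M), (Middle, R), (Down, L)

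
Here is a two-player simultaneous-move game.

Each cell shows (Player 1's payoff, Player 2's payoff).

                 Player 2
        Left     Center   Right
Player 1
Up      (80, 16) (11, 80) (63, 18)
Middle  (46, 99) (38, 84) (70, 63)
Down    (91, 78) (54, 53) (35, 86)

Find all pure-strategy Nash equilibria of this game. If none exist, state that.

For each strategy profile, look for a profitable unilateral deviation.
(Up, Left): Player 1 can switch to Down (80 → 91). Not NE.
(Up, Center): Player 1 can switch to Middle (11 → 38). Not NE.
(Up, Right): Player 1 can switch to Middle (63 → 70). Not NE.
(Middle, Left): Player 1 can switch to Up (46 → 80). Not NE.
(Middle, Center): Player 1 can switch to Down (38 → 54). Not NE.
(Middle, Right): Player 2 can switch to Left (63 → 99). Not NE.
(Down, Left): Player 2 can switch to Right (78 → 86). Not NE.
(Down, Center): Player 2 can switch to Left (53 → 78). Not NE.
(Down, Right): Player 1 can switch to Up (35 → 63). Not NE.

There is no pure-strategy Nash equilibrium.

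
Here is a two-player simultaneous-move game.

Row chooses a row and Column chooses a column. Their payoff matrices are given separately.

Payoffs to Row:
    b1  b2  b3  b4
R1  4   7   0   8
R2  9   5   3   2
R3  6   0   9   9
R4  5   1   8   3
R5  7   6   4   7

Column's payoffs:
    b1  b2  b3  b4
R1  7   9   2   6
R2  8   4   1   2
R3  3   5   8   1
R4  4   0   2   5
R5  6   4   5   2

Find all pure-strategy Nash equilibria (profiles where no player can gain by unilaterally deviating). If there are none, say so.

(R1, b1): Row can switch to R2 (4 → 9). Not NE.
(R1, b2): Row gets 7, best alternative 6; Column gets 9, best alternative 7. No profitable deviation — NE.
(R1, b3): Row can switch to R2 (0 → 3). Not NE.
(R1, b4): Row can switch to R3 (8 → 9). Not NE.
(R2, b1): Row gets 9, best alternative 7; Column gets 8, best alternative 4. No profitable deviation — NE.
(R2, b2): Row can switch to R1 (5 → 7). Not NE.
(R2, b3): Row can switch to R3 (3 → 9). Not NE.
(R2, b4): Row can switch to R1 (2 → 8). Not NE.
(R3, b1): Row can switch to R2 (6 → 9). Not NE.
(R3, b2): Row can switch to R1 (0 → 7). Not NE.
(R3, b3): Row gets 9, best alternative 8; Column gets 8, best alternative 5. No profitable deviation — NE.
(R3, b4): Column can switch to b1 (1 → 3). Not NE.
(R4, b1): Row can switch to R2 (5 → 9). Not NE.
(R4, b2): Row can switch to R1 (1 → 7). Not NE.
(R4, b3): Row can switch to R3 (8 → 9). Not NE.
(The remaining 5 profiles each have a profitable deviation by the same check.)

Pure-strategy Nash equilibria: (R1, b2) and (R2, b1) and (R3, b3)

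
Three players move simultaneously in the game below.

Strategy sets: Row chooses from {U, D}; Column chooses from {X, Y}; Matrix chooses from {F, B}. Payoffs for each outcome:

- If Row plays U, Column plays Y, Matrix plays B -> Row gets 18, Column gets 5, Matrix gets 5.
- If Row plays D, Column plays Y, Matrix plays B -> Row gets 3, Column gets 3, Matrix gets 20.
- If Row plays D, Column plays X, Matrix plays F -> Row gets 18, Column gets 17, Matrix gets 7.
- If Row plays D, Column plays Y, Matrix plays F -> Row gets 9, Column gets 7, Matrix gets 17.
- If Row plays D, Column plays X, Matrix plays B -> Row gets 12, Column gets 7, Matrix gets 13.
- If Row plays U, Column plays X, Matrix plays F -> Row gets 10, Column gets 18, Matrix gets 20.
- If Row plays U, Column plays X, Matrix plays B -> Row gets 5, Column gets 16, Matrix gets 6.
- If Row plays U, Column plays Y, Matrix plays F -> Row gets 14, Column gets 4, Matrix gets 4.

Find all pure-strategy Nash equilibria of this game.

(U, X, F): Row can switch to D (10 → 18). Not NE.
(U, X, B): Row can switch to D (5 → 12). Not NE.
(U, Y, F): Column can switch to X (4 → 18). Not NE.
(U, Y, B): Column can switch to X (5 → 16). Not NE.
(D, X, F): Matrix can switch to B (7 → 13). Not NE.
(D, X, B): Row gets 12, best alternative 5; Column gets 7, best alternative 3; Matrix gets 13, best alternative 7. No profitable deviation — NE.
(D, Y, F): Row can switch to U (9 → 14). Not NE.
(The remaining 1 profile has a profitable deviation by the same check.)

Pure NE: (D, X, B)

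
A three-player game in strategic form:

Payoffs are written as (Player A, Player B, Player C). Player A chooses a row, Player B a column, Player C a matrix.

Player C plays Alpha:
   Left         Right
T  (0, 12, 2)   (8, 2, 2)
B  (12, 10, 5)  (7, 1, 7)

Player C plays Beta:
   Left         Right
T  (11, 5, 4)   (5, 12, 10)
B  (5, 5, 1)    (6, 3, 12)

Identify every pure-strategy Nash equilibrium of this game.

For each player, find the best response to each opponent profile; mutual best responses are the pure NE.
Player A against (Left, Alpha): payoffs 0, 12 → best response B.
Player A against (Left, Beta): payoffs 11, 5 → best response T.
Player A against (Right, Alpha): payoffs 8, 7 → best response T.
Player A against (Right, Beta): payoffs 5, 6 → best response B.
Player B against (T, Alpha): payoffs 12, 2 → best response Left.
Player B against (T, Beta): payoffs 5, 12 → best response Right.
Player B against (B, Alpha): payoffs 10, 1 → best response Left.
Player B against (B, Beta): payoffs 5, 3 → best response Left.
Player C against (T, Left): payoffs 2, 4 → best response Beta.
Player C against (T, Right): payoffs 2, 10 → best response Beta.
Player C against (B, Left): payoffs 5, 1 → best response Alpha.
Player C against (B, Right): payoffs 7, 12 → best response Beta.
Mutual best responses: (B, Left, Alpha).

The unique pure-strategy Nash equilibrium is (B, Left, Alpha).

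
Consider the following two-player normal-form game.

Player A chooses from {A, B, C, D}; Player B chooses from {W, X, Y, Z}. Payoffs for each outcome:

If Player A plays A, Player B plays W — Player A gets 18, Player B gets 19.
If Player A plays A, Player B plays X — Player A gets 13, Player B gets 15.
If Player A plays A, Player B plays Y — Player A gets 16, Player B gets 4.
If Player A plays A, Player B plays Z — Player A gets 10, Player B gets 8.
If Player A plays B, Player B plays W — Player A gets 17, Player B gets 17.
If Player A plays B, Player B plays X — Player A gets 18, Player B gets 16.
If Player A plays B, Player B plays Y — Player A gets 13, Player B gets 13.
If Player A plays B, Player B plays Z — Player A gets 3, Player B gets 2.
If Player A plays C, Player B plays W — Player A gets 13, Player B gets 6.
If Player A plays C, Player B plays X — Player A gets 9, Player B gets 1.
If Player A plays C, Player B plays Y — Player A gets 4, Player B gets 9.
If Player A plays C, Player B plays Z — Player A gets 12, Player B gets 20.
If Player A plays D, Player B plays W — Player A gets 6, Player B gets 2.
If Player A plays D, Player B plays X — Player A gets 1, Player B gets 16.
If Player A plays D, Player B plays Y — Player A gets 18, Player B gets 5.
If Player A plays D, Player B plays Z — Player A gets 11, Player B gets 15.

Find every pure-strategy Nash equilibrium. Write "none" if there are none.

The pure Nash equilibria are (A, W), (C, Z).

(A, W): Player A gets 18, best alternative 17; Player B gets 19, best alternative 15. No profitable deviation — NE.
(A, X): Player A can switch to B (13 → 18). Not NE.
(A, Y): Player A can switch to D (16 → 18). Not NE.
(A, Z): Player A can switch to C (10 → 12). Not NE.
(B, W): Player A can switch to A (17 → 18). Not NE.
(B, X): Player B can switch to W (16 → 17). Not NE.
(B, Y): Player A can switch to A (13 → 16). Not NE.
(B, Z): Player A can switch to A (3 → 10). Not NE.
(C, W): Player A can switch to A (13 → 18). Not NE.
(C, X): Player A can switch to A (9 → 13). Not NE.
(C, Y): Player A can switch to A (4 → 16). Not NE.
(C, Z): Player A gets 12, best alternative 11; Player B gets 20, best alternative 9. No profitable deviation — NE.
(The remaining 4 profiles each have a profitable deviation by the same check.)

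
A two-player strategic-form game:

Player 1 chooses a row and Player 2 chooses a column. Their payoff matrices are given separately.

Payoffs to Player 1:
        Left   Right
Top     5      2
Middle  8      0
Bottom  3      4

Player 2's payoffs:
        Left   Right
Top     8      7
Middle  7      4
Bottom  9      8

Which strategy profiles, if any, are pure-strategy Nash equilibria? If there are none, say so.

(Top, Left): Player 1 can switch to Middle (5 → 8). Not NE.
(Top, Right): Player 1 can switch to Bottom (2 → 4). Not NE.
(Middle, Left): Player 1 gets 8, best alternative 5; Player 2 gets 7, best alternative 4. No profitable deviation — NE.
(Middle, Right): Player 1 can switch to Top (0 → 2). Not NE.
(Bottom, Left): Player 1 can switch to Top (3 → 5). Not NE.
(Bottom, Right): Player 2 can switch to Left (8 → 9). Not NE.

The unique pure-strategy Nash equilibrium is (Middle, Left).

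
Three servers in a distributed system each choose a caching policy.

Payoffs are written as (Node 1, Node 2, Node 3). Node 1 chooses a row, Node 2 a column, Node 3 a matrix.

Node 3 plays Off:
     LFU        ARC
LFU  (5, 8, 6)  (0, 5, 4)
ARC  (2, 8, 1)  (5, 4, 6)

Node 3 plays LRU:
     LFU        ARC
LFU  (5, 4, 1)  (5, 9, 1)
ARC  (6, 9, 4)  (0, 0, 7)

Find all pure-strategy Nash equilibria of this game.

Node 1 against (LFU, Off): payoffs 5, 2 → best response LFU.
Node 1 against (LFU, LRU): payoffs 5, 6 → best response ARC.
Node 1 against (ARC, Off): payoffs 0, 5 → best response ARC.
Node 1 against (ARC, LRU): payoffs 5, 0 → best response LFU.
Node 2 against (LFU, Off): payoffs 8, 5 → best response LFU.
Node 2 against (LFU, LRU): payoffs 4, 9 → best response ARC.
Node 2 against (ARC, Off): payoffs 8, 4 → best response LFU.
Node 2 against (ARC, LRU): payoffs 9, 0 → best response LFU.
Node 3 against (LFU, LFU): payoffs 6, 1 → best response Off.
Node 3 against (LFU, ARC): payoffs 4, 1 → best response Off.
Node 3 against (ARC, LFU): payoffs 1, 4 → best response LRU.
Node 3 against (ARC, ARC): payoffs 6, 7 → best response LRU.
Mutual best responses: (LFU, LFU, Off); (ARC, LFU, LRU).

(LFU, LFU, Off) and (ARC, LFU, LRU)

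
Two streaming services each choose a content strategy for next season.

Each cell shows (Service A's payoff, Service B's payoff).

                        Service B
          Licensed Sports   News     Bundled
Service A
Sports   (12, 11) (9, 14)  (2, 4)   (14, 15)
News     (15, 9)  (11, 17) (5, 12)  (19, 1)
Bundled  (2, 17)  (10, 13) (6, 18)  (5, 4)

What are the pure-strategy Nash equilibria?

(News, Sports), (Bundled, News)

Service A against Licensed: payoffs 12, 15, 2 → best response News.
Service A against Sports: payoffs 9, 11, 10 → best response News.
Service A against News: payoffs 2, 5, 6 → best response Bundled.
Service A against Bundled: payoffs 14, 19, 5 → best response News.
Service B against Sports: payoffs 11, 14, 4, 15 → best response Bundled.
Service B against News: payoffs 9, 17, 12, 1 → best response Sports.
Service B against Bundled: payoffs 17, 13, 18, 4 → best response News.
Mutual best responses: (News, Sports); (Bundled, News).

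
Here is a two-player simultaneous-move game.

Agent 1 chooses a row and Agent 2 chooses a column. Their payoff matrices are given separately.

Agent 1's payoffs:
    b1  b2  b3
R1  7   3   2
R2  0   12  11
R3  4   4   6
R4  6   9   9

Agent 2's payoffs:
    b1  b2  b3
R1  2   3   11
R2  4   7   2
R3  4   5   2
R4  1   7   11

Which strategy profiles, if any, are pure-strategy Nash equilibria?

The unique pure-strategy Nash equilibrium is (R2, b2).

Agent 1 against b1: payoffs 7, 0, 4, 6 → best response R1.
Agent 1 against b2: payoffs 3, 12, 4, 9 → best response R2.
Agent 1 against b3: payoffs 2, 11, 6, 9 → best response R2.
Agent 2 against R1: payoffs 2, 3, 11 → best response b3.
Agent 2 against R2: payoffs 4, 7, 2 → best response b2.
Agent 2 against R3: payoffs 4, 5, 2 → best response b2.
Agent 2 against R4: payoffs 1, 7, 11 → best response b3.
Mutual best responses: (R2, b2).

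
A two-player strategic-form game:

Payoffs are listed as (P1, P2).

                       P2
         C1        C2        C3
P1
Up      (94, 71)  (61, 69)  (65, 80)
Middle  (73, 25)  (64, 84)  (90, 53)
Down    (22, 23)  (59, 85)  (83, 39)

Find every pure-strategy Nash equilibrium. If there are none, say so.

(Middle, C2)

For each player, find the best response to each opponent profile; mutual best responses are the pure NE.
P1 against C1: payoffs 94, 73, 22 → best response Up.
P1 against C2: payoffs 61, 64, 59 → best response Middle.
P1 against C3: payoffs 65, 90, 83 → best response Middle.
P2 against Up: payoffs 71, 69, 80 → best response C3.
P2 against Middle: payoffs 25, 84, 53 → best response C2.
P2 against Down: payoffs 23, 85, 39 → best response C2.
Mutual best responses: (Middle, C2).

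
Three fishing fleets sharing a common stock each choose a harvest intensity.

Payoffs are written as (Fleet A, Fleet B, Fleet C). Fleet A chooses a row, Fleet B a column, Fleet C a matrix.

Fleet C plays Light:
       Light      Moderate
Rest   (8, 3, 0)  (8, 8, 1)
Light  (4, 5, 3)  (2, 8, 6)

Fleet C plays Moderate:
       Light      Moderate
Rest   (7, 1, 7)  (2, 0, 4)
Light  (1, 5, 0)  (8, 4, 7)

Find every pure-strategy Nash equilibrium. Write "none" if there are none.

For each strategy profile, look for a profitable unilateral deviation.
(Rest, Light, Light): Fleet B can switch to Moderate (3 → 8). Not NE.
(Rest, Light, Moderate): Fleet A gets 7, best alternative 1; Fleet B gets 1, best alternative 0; Fleet C gets 7, best alternative 0. No profitable deviation — NE.
(Rest, Moderate, Light): Fleet C can switch to Moderate (1 → 4). Not NE.
(Rest, Moderate, Moderate): Fleet A can switch to Light (2 → 8). Not NE.
(Light, Light, Light): Fleet A can switch to Rest (4 → 8). Not NE.
(Light, Light, Moderate): Fleet A can switch to Rest (1 → 7). Not NE.
(Light, Moderate, Light): Fleet A can switch to Rest (2 → 8). Not NE.
(Light, Moderate, Moderate): Fleet B can switch to Light (4 → 5). Not NE.

(Rest, Light, Moderate)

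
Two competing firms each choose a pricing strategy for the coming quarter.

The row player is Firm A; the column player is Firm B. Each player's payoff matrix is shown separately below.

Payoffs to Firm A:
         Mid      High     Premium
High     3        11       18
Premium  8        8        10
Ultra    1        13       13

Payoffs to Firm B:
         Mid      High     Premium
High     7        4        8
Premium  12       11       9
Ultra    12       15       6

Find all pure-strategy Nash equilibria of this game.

(High, Mid): Firm A can switch to Premium (3 → 8). Not NE.
(High, High): Firm A can switch to Ultra (11 → 13). Not NE.
(High, Premium): Firm A gets 18, best alternative 13; Firm B gets 8, best alternative 7. No profitable deviation — NE.
(Premium, Mid): Firm A gets 8, best alternative 3; Firm B gets 12, best alternative 11. No profitable deviation — NE.
(Premium, High): Firm A can switch to High (8 → 11). Not NE.
(Premium, Premium): Firm A can switch to High (10 → 18). Not NE.
(Ultra, Mid): Firm A can switch to High (1 → 3). Not NE.
(Ultra, High): Firm A gets 13, best alternative 11; Firm B gets 15, best alternative 12. No profitable deviation — NE.
(Ultra, Premium): Firm A can switch to High (13 → 18). Not NE.

Pure-strategy Nash equilibria: (High, Premium) and (Premium, Mid) and (Ultra, High)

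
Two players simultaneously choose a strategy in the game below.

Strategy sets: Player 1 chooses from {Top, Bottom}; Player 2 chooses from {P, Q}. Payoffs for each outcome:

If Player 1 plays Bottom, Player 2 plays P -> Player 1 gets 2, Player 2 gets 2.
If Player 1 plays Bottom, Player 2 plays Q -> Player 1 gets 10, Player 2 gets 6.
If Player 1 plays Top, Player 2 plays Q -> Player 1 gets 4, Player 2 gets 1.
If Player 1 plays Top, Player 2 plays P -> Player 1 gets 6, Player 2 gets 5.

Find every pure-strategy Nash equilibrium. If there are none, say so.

(Top, P): Player 1 gets 6, best alternative 2; Player 2 gets 5, best alternative 1. No profitable deviation — NE.
(Top, Q): Player 1 can switch to Bottom (4 → 10). Not NE.
(Bottom, P): Player 1 can switch to Top (2 → 6). Not NE.
(Bottom, Q): Player 1 gets 10, best alternative 4; Player 2 gets 6, best alternative 2. No profitable deviation — NE.

The pure Nash equilibria are (Top, P), (Bottom, Q).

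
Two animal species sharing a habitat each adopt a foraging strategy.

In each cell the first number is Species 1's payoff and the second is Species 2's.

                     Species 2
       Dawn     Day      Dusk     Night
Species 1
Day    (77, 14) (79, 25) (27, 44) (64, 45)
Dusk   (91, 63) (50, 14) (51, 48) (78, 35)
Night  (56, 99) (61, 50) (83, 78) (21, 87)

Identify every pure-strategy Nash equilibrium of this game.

Mark each player's best response to every combination of opponents' strategies; a profile where every player is best-responding is a pure Nash equilibrium.
Species 1 against Dawn: payoffs 77, 91, 56 → best response Dusk.
Species 1 against Day: payoffs 79, 50, 61 → best response Day.
Species 1 against Dusk: payoffs 27, 51, 83 → best response Night.
Species 1 against Night: payoffs 64, 78, 21 → best response Dusk.
Species 2 against Day: payoffs 14, 25, 44, 45 → best response Night.
Species 2 against Dusk: payoffs 63, 14, 48, 35 → best response Dawn.
Species 2 against Night: payoffs 99, 50, 78, 87 → best response Dawn.
Mutual best responses: (Dusk, Dawn).

Pure NE: (Dusk, Dawn)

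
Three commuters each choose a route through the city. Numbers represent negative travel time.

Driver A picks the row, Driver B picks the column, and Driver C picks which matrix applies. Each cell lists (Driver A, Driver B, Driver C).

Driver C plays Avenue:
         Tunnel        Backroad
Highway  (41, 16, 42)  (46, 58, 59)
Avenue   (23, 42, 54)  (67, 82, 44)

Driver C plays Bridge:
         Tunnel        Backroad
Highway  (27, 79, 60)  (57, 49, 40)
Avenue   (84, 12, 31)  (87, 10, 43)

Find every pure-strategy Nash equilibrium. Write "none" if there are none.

The unique pure-strategy Nash equilibrium is (Avenue, Backroad, Avenue).

(Highway, Tunnel, Avenue): Driver B can switch to Backroad (16 → 58). Not NE.
(Highway, Tunnel, Bridge): Driver A can switch to Avenue (27 → 84). Not NE.
(Highway, Backroad, Avenue): Driver A can switch to Avenue (46 → 67). Not NE.
(Highway, Backroad, Bridge): Driver A can switch to Avenue (57 → 87). Not NE.
(Avenue, Tunnel, Avenue): Driver A can switch to Highway (23 → 41). Not NE.
(Avenue, Tunnel, Bridge): Driver C can switch to Avenue (31 → 54). Not NE.
(Avenue, Backroad, Avenue): Driver A gets 67, best alternative 46; Driver B gets 82, best alternative 42; Driver C gets 44, best alternative 43. No profitable deviation — NE.
(The remaining 1 profile has a profitable deviation by the same check.)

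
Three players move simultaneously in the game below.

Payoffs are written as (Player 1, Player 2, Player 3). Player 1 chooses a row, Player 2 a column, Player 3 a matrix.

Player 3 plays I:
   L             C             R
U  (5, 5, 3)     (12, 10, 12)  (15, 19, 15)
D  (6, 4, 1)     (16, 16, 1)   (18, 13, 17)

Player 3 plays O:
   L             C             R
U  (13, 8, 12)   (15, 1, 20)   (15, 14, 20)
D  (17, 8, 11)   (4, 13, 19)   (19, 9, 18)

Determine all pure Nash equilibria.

This game has no pure Nash equilibrium.

For each strategy profile, look for a profitable unilateral deviation.
(U, L, I): Player 1 can switch to D (5 → 6). Not NE.
(U, L, O): Player 1 can switch to D (13 → 17). Not NE.
(U, C, I): Player 1 can switch to D (12 → 16). Not NE.
(U, C, O): Player 2 can switch to L (1 → 8). Not NE.
(U, R, I): Player 1 can switch to D (15 → 18). Not NE.
(U, R, O): Player 1 can switch to D (15 → 19). Not NE.
(D, L, I): Player 2 can switch to C (4 → 16). Not NE.
(D, L, O): Player 2 can switch to C (8 → 13). Not NE.
(The remaining 4 profiles each have a profitable deviation by the same check.)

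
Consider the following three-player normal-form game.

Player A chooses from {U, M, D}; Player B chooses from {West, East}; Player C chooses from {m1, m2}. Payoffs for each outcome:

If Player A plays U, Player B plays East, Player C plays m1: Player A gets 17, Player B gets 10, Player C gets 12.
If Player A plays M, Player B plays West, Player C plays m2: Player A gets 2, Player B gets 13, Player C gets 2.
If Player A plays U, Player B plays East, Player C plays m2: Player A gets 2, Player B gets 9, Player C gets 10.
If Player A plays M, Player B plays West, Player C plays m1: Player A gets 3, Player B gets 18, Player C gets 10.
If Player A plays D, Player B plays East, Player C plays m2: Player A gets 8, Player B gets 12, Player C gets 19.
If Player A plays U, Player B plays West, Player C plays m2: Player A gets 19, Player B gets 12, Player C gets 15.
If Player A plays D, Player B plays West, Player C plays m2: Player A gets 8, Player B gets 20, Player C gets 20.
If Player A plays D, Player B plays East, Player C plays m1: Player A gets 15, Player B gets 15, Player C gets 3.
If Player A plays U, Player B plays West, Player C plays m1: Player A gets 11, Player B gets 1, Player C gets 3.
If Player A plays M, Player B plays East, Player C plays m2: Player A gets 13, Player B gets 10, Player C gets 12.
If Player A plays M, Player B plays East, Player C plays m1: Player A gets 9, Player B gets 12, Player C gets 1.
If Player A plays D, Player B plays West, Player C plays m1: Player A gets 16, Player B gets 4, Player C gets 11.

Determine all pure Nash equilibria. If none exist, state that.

(U, West, m1): Player A can switch to D (11 → 16). Not NE.
(U, West, m2): Player A gets 19, best alternative 8; Player B gets 12, best alternative 9; Player C gets 15, best alternative 3. No profitable deviation — NE.
(U, East, m1): Player A gets 17, best alternative 15; Player B gets 10, best alternative 1; Player C gets 12, best alternative 10. No profitable deviation — NE.
(U, East, m2): Player A can switch to M (2 → 13). Not NE.
(M, West, m1): Player A can switch to U (3 → 11). Not NE.
(M, West, m2): Player A can switch to U (2 → 19). Not NE.
(M, East, m1): Player A can switch to U (9 → 17). Not NE.
(M, East, m2): Player B can switch to West (10 → 13). Not NE.
(D, West, m1): Player B can switch to East (4 → 15). Not NE.
(D, West, m2): Player A can switch to U (8 → 19). Not NE.
(D, East, m1): Player A can switch to U (15 → 17). Not NE.
(D, East, m2): Player A can switch to M (8 → 13). Not NE.

Pure-strategy Nash equilibria: (U, West, m2) and (U, East, m1)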